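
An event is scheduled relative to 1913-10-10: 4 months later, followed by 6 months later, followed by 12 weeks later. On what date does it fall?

November 2, 1914

Adding 4 months from October 10, 1913:
month 10 + 4 = 14, which is month 2 of year 1914 → February 1914.
Day 10 is valid in February, giving February 10, 1914.
Counting forward 6 months from February 10, 1914:
month 2 + 6 = 8 → August 1914.
Day 10 is valid in August, giving August 10, 1914.
Advancing 12 weeks (= 84 days) from August 10, 1914:
August has 31 days, so 31 − 10 = 21 days remain after August 10, 1914; 84 − 21 = 63 left.
September 1914 has 30 days: 63 − 30 = 33 left.
October 1914 has 31 days: 33 − 31 = 2 left.
2 days into November 1914 → November 2, 1914.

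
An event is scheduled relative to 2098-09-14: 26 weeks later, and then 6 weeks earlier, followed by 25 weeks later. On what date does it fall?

July 26, 2099

Counting forward 26 weeks (= 182 days) from September 14, 2098:
September has 30 days, so 30 − 14 = 16 days remain after September 14, 2098; 182 − 16 = 166 left.
October 2098 has 31 days: 166 − 31 = 135 left.
November 2098 has 30 days: 135 − 30 = 105 left.
December 2098 has 31 days: 105 − 31 = 74 left.
January 2099 has 31 days: 74 − 31 = 43 left.
February 2099 has 28 days (2099 is not a leap year): 43 − 28 = 15 left.
15 days into March 2099 → March 15, 2099.
Counting back 6 weeks (= 42 days) from March 15, 2099:
Going back 15 days from March 15, 2099 reaches the end of the previous month; 42 − 15 = 27 left.
February 2099 has 28 days; 28 − 27 = 1 → February 1, 2099.
Counting forward 25 weeks (= 175 days) from February 1, 2099:
February has 28 days, so 28 − 1 = 27 days remain after February 1, 2099; 175 − 27 = 148 left.
March 2099 has 31 days: 148 − 31 = 117 left.
April 2099 has 30 days: 117 − 30 = 87 left.
May 2099 has 31 days: 87 − 31 = 56 left.
June 2099 has 30 days: 56 − 30 = 26 left.
26 days into July 2099 → July 26, 2099.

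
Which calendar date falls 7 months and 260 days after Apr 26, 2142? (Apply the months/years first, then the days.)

August 13, 2143

Adding 7 months and 260 days from April 26, 2142: first the month/year part, then the days.
month 4 + 7 = 11 → November 2142.
Day 26 is valid in November, giving November 26, 2142.
Now add 260 days from November 26, 2142.
November has 30 days, so 30 − 26 = 4 days remain after November 26, 2142; 260 − 4 = 256 left.
December 2142 has 31 days: 256 − 31 = 225 left.
January 2143 has 31 days: 225 − 31 = 194 left.
February 2143 has 28 days (2143 is not a leap year): 194 − 28 = 166 left.
March 2143 has 31 days: 166 − 31 = 135 left.
April 2143 has 30 days: 135 − 30 = 105 left.
May 2143 has 31 days: 105 − 31 = 74 left.
June 2143 has 30 days: 74 − 30 = 44 left.
July 2143 has 31 days: 44 − 31 = 13 left.
13 days into August 2143 → August 13, 2143.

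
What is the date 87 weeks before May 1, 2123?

Counting back 87 weeks = 609 days from May 1, 2123.
Going back 1 day from May 1, 2123 reaches the end of the previous month; 609 − 1 = 608 left.
April 2123 has 30 days: 608 − 30 = 578 left.
March 2123 has 31 days: 578 − 31 = 547 left.
February 2123 has 28 days (2123 is not a leap year): 547 − 28 = 519 left.
January 2123 has 31 days: 519 − 31 = 488 left.
December 2122 has 31 days: 488 − 31 = 457 left.
November 2122 has 30 days: 457 − 30 = 427 left.
October 2122 has 31 days: 427 − 31 = 396 left.
September 2122 has 30 days: 396 − 30 = 366 left.
August 2122 has 31 days: 366 − 31 = 335 left.
July 2122 has 31 days: 335 − 31 = 304 left.
June 2122 has 30 days: 304 − 30 = 274 left.
May 2122 has 31 days: 274 − 31 = 243 left.
April 2122 has 30 days: 243 − 30 = 213 left.
March 2122 has 31 days: 213 − 31 = 182 left.
February 2122 has 28 days (2122 is not a leap year): 182 − 28 = 154 left.
January 2122 has 31 days: 154 − 31 = 123 left.
December 2121 has 31 days: 123 − 31 = 92 left.
November 2121 has 30 days: 92 − 30 = 62 left.
October 2121 has 31 days: 62 − 31 = 31 left.
September 2121 has 30 days: 31 − 30 = 1 left.
August 2121 has 31 days; 31 − 1 = 30 → August 30, 2121.

August 30, 2121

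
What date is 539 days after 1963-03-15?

September 4, 1964

Adding 539 days from March 15, 1963.
March has 31 days, so 31 − 15 = 16 days remain after March 15, 1963; 539 − 16 = 523 left.
April 1963 has 30 days: 523 − 30 = 493 left.
May 1963 has 31 days: 493 − 31 = 462 left.
June 1963 has 30 days: 462 − 30 = 432 left.
July 1963 has 31 days: 432 − 31 = 401 left.
August 1963 has 31 days: 401 − 31 = 370 left.
September 1963 has 30 days: 370 − 30 = 340 left.
October 1963 has 31 days: 340 − 31 = 309 left.
November 1963 has 30 days: 309 − 30 = 279 left.
December 1963 has 31 days: 279 − 31 = 248 left.
January 1964 has 31 days: 248 − 31 = 217 left.
February 1964 has 29 days (1964 is a leap year): 217 − 29 = 188 left.
March 1964 has 31 days: 188 − 31 = 157 left.
April 1964 has 30 days: 157 − 30 = 127 left.
May 1964 has 31 days: 127 − 31 = 96 left.
June 1964 has 30 days: 96 − 30 = 66 left.
July 1964 has 31 days: 66 − 31 = 35 left.
August 1964 has 31 days: 35 − 31 = 4 left.
4 days into September 1964 → September 4, 1964.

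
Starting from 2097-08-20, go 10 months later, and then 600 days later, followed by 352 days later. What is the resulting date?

January 28, 2101

Adding 10 months from August 20, 2097:
month 8 + 10 = 18, which is month 6 of year 2098 → June 2098.
Day 20 is valid in June, giving June 20, 2098.
Advancing 600 days from June 20, 2098:
June has 30 days, so 30 − 20 = 10 days remain after June 20, 2098; 600 − 10 = 590 left.
July 2098 has 31 days: 590 − 31 = 559 left.
August 2098 has 31 days: 559 − 31 = 528 left.
September 2098 has 30 days: 528 − 30 = 498 left.
October 2098 has 31 days: 498 − 31 = 467 left.
November 2098 has 30 days: 467 − 30 = 437 left.
December 2098 has 31 days: 437 − 31 = 406 left.
January 2099 has 31 days: 406 − 31 = 375 left.
February 2099 has 28 days (2099 is not a leap year): 375 − 28 = 347 left.
March 2099 has 31 days: 347 − 31 = 316 left.
April 2099 has 30 days: 316 − 30 = 286 left.
May 2099 has 31 days: 286 − 31 = 255 left.
June 2099 has 30 days: 255 − 30 = 225 left.
July 2099 has 31 days: 225 − 31 = 194 left.
August 2099 has 31 days: 194 − 31 = 163 left.
September 2099 has 30 days: 163 − 30 = 133 left.
October 2099 has 31 days: 133 − 31 = 102 left.
November 2099 has 30 days: 102 − 30 = 72 left.
December 2099 has 31 days: 72 − 31 = 41 left.
January 2100 has 31 days: 41 − 31 = 10 left.
10 days into February 2100 → February 10, 2100.
Adding 352 days from February 10, 2100:
February has 28 days, so 28 − 10 = 18 days remain after February 10, 2100; 352 − 18 = 334 left.
March 2100 has 31 days: 334 − 31 = 303 left.
April 2100 has 30 days: 303 − 30 = 273 left.
May 2100 has 31 days: 273 − 31 = 242 left.
June 2100 has 30 days: 242 − 30 = 212 left.
July 2100 has 31 days: 212 − 31 = 181 left.
August 2100 has 31 days: 181 − 31 = 150 left.
September 2100 has 30 days: 150 − 30 = 120 left.
October 2100 has 31 days: 120 − 31 = 89 left.
November 2100 has 30 days: 89 − 30 = 59 left.
December 2100 has 31 days: 59 − 31 = 28 left.
28 days into January 2101 → January 28, 2101.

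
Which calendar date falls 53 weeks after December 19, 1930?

Adding 53 weeks = 371 days from December 19, 1930.
December has 31 days, so 31 − 19 = 12 days remain after December 19, 1930; 371 − 12 = 359 left.
January 1931 has 31 days: 359 − 31 = 328 left.
February 1931 has 28 days (1931 is not a leap year): 328 − 28 = 300 left.
March 1931 has 31 days: 300 − 31 = 269 left.
April 1931 has 30 days: 269 − 30 = 239 left.
May 1931 has 31 days: 239 − 31 = 208 left.
June 1931 has 30 days: 208 − 30 = 178 left.
July 1931 has 31 days: 178 − 31 = 147 left.
August 1931 has 31 days: 147 − 31 = 116 left.
September 1931 has 30 days: 116 − 30 = 86 left.
October 1931 has 31 days: 86 − 31 = 55 left.
November 1931 has 30 days: 55 − 30 = 25 left.
25 days into December 1931 → December 25, 1931.

December 25, 1931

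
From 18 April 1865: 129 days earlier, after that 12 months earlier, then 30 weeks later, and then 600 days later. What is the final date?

February 27, 1866

Subtracting 129 days from April 18, 1865:
Going back 18 days from April 18, 1865 reaches the end of the previous month; 129 − 18 = 111 left.
March 1865 has 31 days: 111 − 31 = 80 left.
February 1865 has 28 days (1865 is not a leap year): 80 − 28 = 52 left.
January 1865 has 31 days: 52 − 31 = 21 left.
December 1864 has 31 days; 31 − 21 = 10 → December 10, 1864.
Subtracting 12 months from December 10, 1864:
month 12 − 12 = 0, which is month 12 of year 1863 → December 1863.
Day 10 is valid in December, giving December 10, 1863.
Adding 30 weeks (= 210 days) from December 10, 1863:
December has 31 days, so 31 − 10 = 21 days remain after December 10, 1863; 210 − 21 = 189 left.
January 1864 has 31 days: 189 − 31 = 158 left.
February 1864 has 29 days (1864 is a leap year): 158 − 29 = 129 left.
March 1864 has 31 days: 129 − 31 = 98 left.
April 1864 has 30 days: 98 − 30 = 68 left.
May 1864 has 31 days: 68 − 31 = 37 left.
June 1864 has 30 days: 37 − 30 = 7 left.
7 days into July 1864 → July 7, 1864.
Advancing 600 days from July 7, 1864:
July has 31 days, so 31 − 7 = 24 days remain after July 7, 1864; 600 − 24 = 576 left.
August 1864 has 31 days: 576 − 31 = 545 left.
September 1864 has 30 days: 545 − 30 = 515 left.
October 1864 has 31 days: 515 − 31 = 484 left.
November 1864 has 30 days: 484 − 30 = 454 left.
December 1864 has 31 days: 454 − 31 = 423 left.
January 1865 has 31 days: 423 − 31 = 392 left.
February 1865 has 28 days (1865 is not a leap year): 392 − 28 = 364 left.
March 1865 has 31 days: 364 − 31 = 333 left.
April 1865 has 30 days: 333 − 30 = 303 left.
May 1865 has 31 days: 303 − 31 = 272 left.
June 1865 has 30 days: 272 − 30 = 242 left.
July 1865 has 31 days: 242 − 31 = 211 left.
August 1865 has 31 days: 211 − 31 = 180 left.
September 1865 has 30 days: 180 − 30 = 150 left.
October 1865 has 31 days: 150 − 31 = 119 left.
November 1865 has 30 days: 119 − 30 = 89 left.
December 1865 has 31 days: 89 − 31 = 58 left.
January 1866 has 31 days: 58 − 31 = 27 left.
27 days into February 1866 → February 27, 1866.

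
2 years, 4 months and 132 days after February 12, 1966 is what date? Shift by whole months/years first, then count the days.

October 22, 1968

Advancing 2 years, 4 months and 132 days from February 12, 1966: first the month/year part, then the days.
+2 years → 1968; month 2 + 4 = 6 → June 1968.
Day 12 is valid in June, giving June 12, 1968.
Now add 132 days from June 12, 1968.
June has 30 days, so 30 − 12 = 18 days remain after June 12, 1968; 132 − 18 = 114 left.
July 1968 has 31 days: 114 − 31 = 83 left.
August 1968 has 31 days: 83 − 31 = 52 left.
September 1968 has 30 days: 52 − 30 = 22 left.
22 days into October 1968 → October 22, 1968.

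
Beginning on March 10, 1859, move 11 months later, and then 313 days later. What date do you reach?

December 19, 1860

Advancing 11 months from March 10, 1859:
month 3 + 11 = 14, which is month 2 of year 1860 → February 1860.
Day 10 is valid in February, giving February 10, 1860.
Counting forward 313 days from February 10, 1860:
February has 29 days, so 29 − 10 = 19 days remain after February 10, 1860; 313 − 19 = 294 left.
March 1860 has 31 days: 294 − 31 = 263 left.
April 1860 has 30 days: 263 − 30 = 233 left.
May 1860 has 31 days: 233 − 31 = 202 left.
June 1860 has 30 days: 202 − 30 = 172 left.
July 1860 has 31 days: 172 − 31 = 141 left.
August 1860 has 31 days: 141 − 31 = 110 left.
September 1860 has 30 days: 110 − 30 = 80 left.
October 1860 has 31 days: 80 − 31 = 49 left.
November 1860 has 30 days: 49 − 30 = 19 left.
19 days into December 1860 → December 19, 1860.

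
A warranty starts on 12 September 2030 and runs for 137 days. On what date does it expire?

Advancing 137 days from September 12, 2030.
September has 30 days, so 30 − 12 = 18 days remain after September 12, 2030; 137 − 18 = 119 left.
October 2030 has 31 days: 119 − 31 = 88 left.
November 2030 has 30 days: 88 − 30 = 58 left.
December 2030 has 31 days: 58 − 31 = 27 left.
27 days into January 2031 → January 27, 2031.

January 27, 2031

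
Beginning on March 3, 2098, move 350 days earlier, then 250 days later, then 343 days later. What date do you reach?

Counting back 350 days from March 3, 2098:
Going back 3 days from March 3, 2098 reaches the end of the previous month; 350 − 3 = 347 left.
February 2098 has 28 days (2098 is not a leap year): 347 − 28 = 319 left.
January 2098 has 31 days: 319 − 31 = 288 left.
December 2097 has 31 days: 288 − 31 = 257 left.
November 2097 has 30 days: 257 − 30 = 227 left.
October 2097 has 31 days: 227 − 31 = 196 left.
September 2097 has 30 days: 196 − 30 = 166 left.
August 2097 has 31 days: 166 − 31 = 135 left.
July 2097 has 31 days: 135 − 31 = 104 left.
June 2097 has 30 days: 104 − 30 = 74 left.
May 2097 has 31 days: 74 − 31 = 43 left.
April 2097 has 30 days: 43 − 30 = 13 left.
March 2097 has 31 days; 31 − 13 = 18 → March 18, 2097.
Advancing 250 days from March 18, 2097:
March has 31 days, so 31 − 18 = 13 days remain after March 18, 2097; 250 − 13 = 237 left.
April 2097 has 30 days: 237 − 30 = 207 left.
May 2097 has 31 days: 207 − 31 = 176 left.
June 2097 has 30 days: 176 − 30 = 146 left.
July 2097 has 31 days: 146 − 31 = 115 left.
August 2097 has 31 days: 115 − 31 = 84 left.
September 2097 has 30 days: 84 − 30 = 54 left.
October 2097 has 31 days: 54 − 31 = 23 left.
23 days into November 2097 → November 23, 2097.
Advancing 343 days from November 23, 2097:
November has 30 days, so 30 − 23 = 7 days remain after November 23, 2097; 343 − 7 = 336 left.
December 2097 has 31 days: 336 − 31 = 305 left.
January 2098 has 31 days: 305 − 31 = 274 left.
February 2098 has 28 days (2098 is not a leap year): 274 − 28 = 246 left.
March 2098 has 31 days: 246 − 31 = 215 left.
April 2098 has 30 days: 215 − 30 = 185 left.
May 2098 has 31 days: 185 − 31 = 154 left.
June 2098 has 30 days: 154 − 30 = 124 left.
July 2098 has 31 days: 124 − 31 = 93 left.
August 2098 has 31 days: 93 − 31 = 62 left.
September 2098 has 30 days: 62 − 30 = 32 left.
October 2098 has 31 days: 32 − 31 = 1 left.
1 day into November 2098 → November 1, 2098.

November 1, 2098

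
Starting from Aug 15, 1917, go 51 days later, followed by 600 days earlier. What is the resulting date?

February 13, 1916

Counting forward 51 days from August 15, 1917:
August has 31 days, so 31 − 15 = 16 days remain after August 15, 1917; 51 − 16 = 35 left.
September 1917 has 30 days: 35 − 30 = 5 left.
5 days into October 1917 → October 5, 1917.
Counting back 600 days from October 5, 1917:
Going back 5 days from October 5, 1917 reaches the end of the previous month; 600 − 5 = 595 left.
September 1917 has 30 days: 595 − 30 = 565 left.
August 1917 has 31 days: 565 − 31 = 534 left.
July 1917 has 31 days: 534 − 31 = 503 left.
June 1917 has 30 days: 503 − 30 = 473 left.
May 1917 has 31 days: 473 − 31 = 442 left.
April 1917 has 30 days: 442 − 30 = 412 left.
March 1917 has 31 days: 412 − 31 = 381 left.
February 1917 has 28 days (1917 is not a leap year): 381 − 28 = 353 left.
January 1917 has 31 days: 353 − 31 = 322 left.
December 1916 has 31 days: 322 − 31 = 291 left.
November 1916 has 30 days: 291 − 30 = 261 left.
October 1916 has 31 days: 261 − 31 = 230 left.
September 1916 has 30 days: 230 − 30 = 200 left.
August 1916 has 31 days: 200 − 31 = 169 left.
July 1916 has 31 days: 169 − 31 = 138 left.
June 1916 has 30 days: 138 − 30 = 108 left.
May 1916 has 31 days: 108 − 31 = 77 left.
April 1916 has 30 days: 77 − 30 = 47 left.
March 1916 has 31 days: 47 − 31 = 16 left.
February 1916 has 29 days; 29 − 16 = 13 → February 13, 1916.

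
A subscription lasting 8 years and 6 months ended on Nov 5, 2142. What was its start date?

Going back 8 years and 6 months from November 5, 2142.
-8 years → 2134; month 11 − 6 = 5 → May 2134.
Day 5 is valid in May, giving May 5, 2134.

May 5, 2134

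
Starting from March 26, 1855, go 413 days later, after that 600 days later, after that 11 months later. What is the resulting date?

December 2, 1858

Advancing 413 days from March 26, 1855:
March has 31 days, so 31 − 26 = 5 days remain after March 26, 1855; 413 − 5 = 408 left.
April 1855 has 30 days: 408 − 30 = 378 left.
May 1855 has 31 days: 378 − 31 = 347 left.
June 1855 has 30 days: 347 − 30 = 317 left.
July 1855 has 31 days: 317 − 31 = 286 left.
August 1855 has 31 days: 286 − 31 = 255 left.
September 1855 has 30 days: 255 − 30 = 225 left.
October 1855 has 31 days: 225 − 31 = 194 left.
November 1855 has 30 days: 194 − 30 = 164 left.
December 1855 has 31 days: 164 − 31 = 133 left.
January 1856 has 31 days: 133 − 31 = 102 left.
February 1856 has 29 days (1856 is a leap year): 102 − 29 = 73 left.
March 1856 has 31 days: 73 − 31 = 42 left.
April 1856 has 30 days: 42 − 30 = 12 left.
12 days into May 1856 → May 12, 1856.
Counting forward 600 days from May 12, 1856:
May has 31 days, so 31 − 12 = 19 days remain after May 12, 1856; 600 − 19 = 581 left.
June 1856 has 30 days: 581 − 30 = 551 left.
July 1856 has 31 days: 551 − 31 = 520 left.
August 1856 has 31 days: 520 − 31 = 489 left.
September 1856 has 30 days: 489 − 30 = 459 left.
October 1856 has 31 days: 459 − 31 = 428 left.
November 1856 has 30 days: 428 − 30 = 398 left.
December 1856 has 31 days: 398 − 31 = 367 left.
January 1857 has 31 days: 367 − 31 = 336 left.
February 1857 has 28 days (1857 is not a leap year): 336 − 28 = 308 left.
March 1857 has 31 days: 308 − 31 = 277 left.
April 1857 has 30 days: 277 − 30 = 247 left.
May 1857 has 31 days: 247 − 31 = 216 left.
June 1857 has 30 days: 216 − 30 = 186 left.
July 1857 has 31 days: 186 − 31 = 155 left.
August 1857 has 31 days: 155 − 31 = 124 left.
September 1857 has 30 days: 124 − 30 = 94 left.
October 1857 has 31 days: 94 − 31 = 63 left.
November 1857 has 30 days: 63 − 30 = 33 left.
December 1857 has 31 days: 33 − 31 = 2 left.
2 days into January 1858 → January 2, 1858.
Counting forward 11 months from January 2, 1858:
month 1 + 11 = 12 → December 1858.
Day 2 is valid in December, giving December 2, 1858.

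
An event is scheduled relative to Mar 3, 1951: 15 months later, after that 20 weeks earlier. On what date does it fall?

Counting forward 15 months from March 3, 1951:
month 3 + 15 = 18, which is month 6 of year 1952 → June 1952.
Day 3 is valid in June, giving June 3, 1952.
Counting back 20 weeks (= 140 days) from June 3, 1952:
Going back 3 days from June 3, 1952 reaches the end of the previous month; 140 − 3 = 137 left.
May 1952 has 31 days: 137 − 31 = 106 left.
April 1952 has 30 days: 106 − 30 = 76 left.
March 1952 has 31 days: 76 − 31 = 45 left.
February 1952 has 29 days (1952 is a leap year): 45 − 29 = 16 left.
January 1952 has 31 days; 31 − 16 = 15 → January 15, 1952.

January 15, 1952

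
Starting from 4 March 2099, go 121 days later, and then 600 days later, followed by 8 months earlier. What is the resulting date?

June 23, 2100

Adding 121 days from March 4, 2099:
March has 31 days, so 31 − 4 = 27 days remain after March 4, 2099; 121 − 27 = 94 left.
April 2099 has 30 days: 94 − 30 = 64 left.
May 2099 has 31 days: 64 − 31 = 33 left.
June 2099 has 30 days: 33 − 30 = 3 left.
3 days into July 2099 → July 3, 2099.
Counting forward 600 days from July 3, 2099:
July has 31 days, so 31 − 3 = 28 days remain after July 3, 2099; 600 − 28 = 572 left.
August 2099 has 31 days: 572 − 31 = 541 left.
September 2099 has 30 days: 541 − 30 = 511 left.
October 2099 has 31 days: 511 − 31 = 480 left.
November 2099 has 30 days: 480 − 30 = 450 left.
December 2099 has 31 days: 450 − 31 = 419 left.
January 2100 has 31 days: 419 − 31 = 388 left.
February 2100 has 28 days (2100 is not a leap year (divisible by 100 but not 400)): 388 − 28 = 360 left.
March 2100 has 31 days: 360 − 31 = 329 left.
April 2100 has 30 days: 329 − 30 = 299 left.
May 2100 has 31 days: 299 − 31 = 268 left.
June 2100 has 30 days: 268 − 30 = 238 left.
July 2100 has 31 days: 238 − 31 = 207 left.
August 2100 has 31 days: 207 − 31 = 176 left.
September 2100 has 30 days: 176 − 30 = 146 left.
October 2100 has 31 days: 146 − 31 = 115 left.
November 2100 has 30 days: 115 − 30 = 85 left.
December 2100 has 31 days: 85 − 31 = 54 left.
January 2101 has 31 days: 54 − 31 = 23 left.
23 days into February 2101 → February 23, 2101.
Counting back 8 months from February 23, 2101:
month 2 − 8 = -6, which is month 6 of year 2100 → June 2100.
Day 23 is valid in June, giving June 23, 2100.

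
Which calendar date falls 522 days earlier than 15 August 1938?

March 11, 1937

Going back 522 days from August 15, 1938.
Going back 15 days from August 15, 1938 reaches the end of the previous month; 522 − 15 = 507 left.
July 1938 has 31 days: 507 − 31 = 476 left.
June 1938 has 30 days: 476 − 30 = 446 left.
May 1938 has 31 days: 446 − 31 = 415 left.
April 1938 has 30 days: 415 − 30 = 385 left.
March 1938 has 31 days: 385 − 31 = 354 left.
February 1938 has 28 days (1938 is not a leap year): 354 − 28 = 326 left.
January 1938 has 31 days: 326 − 31 = 295 left.
December 1937 has 31 days: 295 − 31 = 264 left.
November 1937 has 30 days: 264 − 30 = 234 left.
October 1937 has 31 days: 234 − 31 = 203 left.
September 1937 has 30 days: 203 − 30 = 173 left.
August 1937 has 31 days: 173 − 31 = 142 left.
July 1937 has 31 days: 142 − 31 = 111 left.
June 1937 has 30 days: 111 − 30 = 81 left.
May 1937 has 31 days: 81 − 31 = 50 left.
April 1937 has 30 days: 50 − 30 = 20 left.
March 1937 has 31 days; 31 − 20 = 11 → March 11, 1937.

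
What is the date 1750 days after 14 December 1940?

September 29, 1945

Adding 1750 days from December 14, 1940.
December has 31 days, so 31 − 14 = 17 days remain after December 14, 1940; 1750 − 17 = 1733 left.
January 1941 has 31 days: 1733 − 31 = 1702 left.
February 1941 has 28 days (1941 is not a leap year): 1702 − 28 = 1674 left.
March 1941 has 31 days: 1674 − 31 = 1643 left.
April 1941 has 30 days: 1643 − 30 = 1613 left.
May 1941 has 31 days: 1613 − 31 = 1582 left.
June 1941 has 30 days: 1582 − 30 = 1552 left.
July 1941 has 31 days: 1552 − 31 = 1521 left.
August 1941 has 31 days: 1521 − 31 = 1490 left.
September 1941 has 30 days: 1490 − 30 = 1460 left.
October 1941 has 31 days: 1460 − 31 = 1429 left.
November 1941 has 30 days: 1429 − 30 = 1399 left.
December 1941 has 31 days: 1399 − 31 = 1368 left.
January 1942 has 31 days: 1368 − 31 = 1337 left.
February 1942 has 28 days (1942 is not a leap year): 1337 − 28 = 1309 left.
March 1942 has 31 days: 1309 − 31 = 1278 left.
April 1942 has 30 days: 1278 − 30 = 1248 left.
May 1942 has 31 days: 1248 − 31 = 1217 left.
June 1942 has 30 days: 1217 − 30 = 1187 left.
July 1942 has 31 days: 1187 − 31 = 1156 left.
August 1942 has 31 days: 1156 − 31 = 1125 left.
September 1942 has 30 days: 1125 − 30 = 1095 left.
October 1942 has 31 days: 1095 − 31 = 1064 left.
November 1942 has 30 days: 1064 − 30 = 1034 left.
December 1942 has 31 days: 1034 − 31 = 1003 left.
January 1943 has 31 days: 1003 − 31 = 972 left.
February 1943 has 28 days (1943 is not a leap year): 972 − 28 = 944 left.
March 1943 has 31 days: 944 − 31 = 913 left.
April 1943 has 30 days: 913 − 30 = 883 left.
May 1943 has 31 days: 883 − 31 = 852 left.
June 1943 has 30 days: 852 − 30 = 822 left.
July 1943 has 31 days: 822 − 31 = 791 left.
August 1943 has 31 days: 791 − 31 = 760 left.
September 1943 has 30 days: 760 − 30 = 730 left.
October 1943 has 31 days: 730 − 31 = 699 left.
November 1943 has 30 days: 699 − 30 = 669 left.
December 1943 has 31 days: 669 − 31 = 638 left.
January 1944 has 31 days: 638 − 31 = 607 left.
February 1944 has 29 days (1944 is a leap year): 607 − 29 = 578 left.
March 1944 has 31 days: 578 − 31 = 547 left.
April 1944 has 30 days: 547 − 30 = 517 left.
May 1944 has 31 days: 517 − 31 = 486 left.
June 1944 has 30 days: 486 − 30 = 456 left.
July 1944 has 31 days: 456 − 31 = 425 left.
August 1944 has 31 days: 425 − 31 = 394 left.
September 1944 has 30 days: 394 − 30 = 364 left.
October 1944 has 31 days: 364 − 31 = 333 left.
November 1944 has 30 days: 333 − 30 = 303 left.
December 1944 has 31 days: 303 − 31 = 272 left.
January 1945 has 31 days: 272 − 31 = 241 left.
February 1945 has 28 days (1945 is not a leap year): 241 − 28 = 213 left.
March 1945 has 31 days: 213 − 31 = 182 left.
April 1945 has 30 days: 182 − 30 = 152 left.
May 1945 has 31 days: 152 − 31 = 121 left.
June 1945 has 30 days: 121 − 30 = 91 left.
July 1945 has 31 days: 91 − 31 = 60 left.
August 1945 has 31 days: 60 − 31 = 29 left.
29 days into September 1945 → September 29, 1945.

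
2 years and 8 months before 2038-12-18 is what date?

Counting back 2 years and 8 months from December 18, 2038.
-2 years → 2036; month 12 − 8 = 4 → April 2036.
Day 18 is valid in April, giving April 18, 2036.

April 18, 2036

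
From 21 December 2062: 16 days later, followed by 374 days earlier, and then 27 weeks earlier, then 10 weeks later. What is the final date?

Advancing 16 days from December 21, 2062:
December has 31 days, so 31 − 21 = 10 days remain after December 21, 2062; 16 − 10 = 6 left.
6 days into January 2063 → January 6, 2063.
Subtracting 374 days from January 6, 2063:
Going back 6 days from January 6, 2063 reaches the end of the previous month; 374 − 6 = 368 left.
December 2062 has 31 days: 368 − 31 = 337 left.
November 2062 has 30 days: 337 − 30 = 307 left.
October 2062 has 31 days: 307 − 31 = 276 left.
September 2062 has 30 days: 276 − 30 = 246 left.
August 2062 has 31 days: 246 − 31 = 215 left.
July 2062 has 31 days: 215 − 31 = 184 left.
June 2062 has 30 days: 184 − 30 = 154 left.
May 2062 has 31 days: 154 − 31 = 123 left.
April 2062 has 30 days: 123 − 30 = 93 left.
March 2062 has 31 days: 93 − 31 = 62 left.
February 2062 has 28 days (2062 is not a leap year): 62 − 28 = 34 left.
January 2062 has 31 days: 34 − 31 = 3 left.
December 2061 has 31 days; 31 − 3 = 28 → December 28, 2061.
Going back 27 weeks (= 189 days) from December 28, 2061:
Going back 28 days from December 28, 2061 reaches the end of the previous month; 189 − 28 = 161 left.
November 2061 has 30 days: 161 − 30 = 131 left.
October 2061 has 31 days: 131 − 31 = 100 left.
September 2061 has 30 days: 100 − 30 = 70 left.
August 2061 has 31 days: 70 − 31 = 39 left.
July 2061 has 31 days: 39 − 31 = 8 left.
June 2061 has 30 days; 30 − 8 = 22 → June 22, 2061.
Adding 10 weeks (= 70 days) from June 22, 2061:
June has 30 days, so 30 − 22 = 8 days remain after June 22, 2061; 70 − 8 = 62 left.
July 2061 has 31 days: 62 − 31 = 31 left.
31 days into August 2061 → August 31, 2061.

August 31, 2061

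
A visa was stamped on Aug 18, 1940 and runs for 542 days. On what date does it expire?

February 11, 1942

Advancing 542 days from August 18, 1940.
August has 31 days, so 31 − 18 = 13 days remain after August 18, 1940; 542 − 13 = 529 left.
September 1940 has 30 days: 529 − 30 = 499 left.
October 1940 has 31 days: 499 − 31 = 468 left.
November 1940 has 30 days: 468 − 30 = 438 left.
December 1940 has 31 days: 438 − 31 = 407 left.
January 1941 has 31 days: 407 − 31 = 376 left.
February 1941 has 28 days (1941 is not a leap year): 376 − 28 = 348 left.
March 1941 has 31 days: 348 − 31 = 317 left.
April 1941 has 30 days: 317 − 30 = 287 left.
May 1941 has 31 days: 287 − 31 = 256 left.
June 1941 has 30 days: 256 − 30 = 226 left.
July 1941 has 31 days: 226 − 31 = 195 left.
August 1941 has 31 days: 195 − 31 = 164 left.
September 1941 has 30 days: 164 − 30 = 134 left.
October 1941 has 31 days: 134 − 31 = 103 left.
November 1941 has 30 days: 103 − 30 = 73 left.
December 1941 has 31 days: 73 − 31 = 42 left.
January 1942 has 31 days: 42 − 31 = 11 left.
11 days into February 1942 → February 11, 1942.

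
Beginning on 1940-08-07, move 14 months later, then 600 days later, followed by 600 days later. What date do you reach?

Counting forward 14 months from August 7, 1940:
month 8 + 14 = 22, which is month 10 of year 1941 → October 1941.
Day 7 is valid in October, giving October 7, 1941.
Advancing 600 days from October 7, 1941:
October has 31 days, so 31 − 7 = 24 days remain after October 7, 1941; 600 − 24 = 576 left.
November 1941 has 30 days: 576 − 30 = 546 left.
December 1941 has 31 days: 546 − 31 = 515 left.
January 1942 has 31 days: 515 − 31 = 484 left.
February 1942 has 28 days (1942 is not a leap year): 484 − 28 = 456 left.
March 1942 has 31 days: 456 − 31 = 425 left.
April 1942 has 30 days: 425 − 30 = 395 left.
May 1942 has 31 days: 395 − 31 = 364 left.
June 1942 has 30 days: 364 − 30 = 334 left.
July 1942 has 31 days: 334 − 31 = 303 left.
August 1942 has 31 days: 303 − 31 = 272 left.
September 1942 has 30 days: 272 − 30 = 242 left.
October 1942 has 31 days: 242 − 31 = 211 left.
November 1942 has 30 days: 211 − 30 = 181 left.
December 1942 has 31 days: 181 − 31 = 150 left.
January 1943 has 31 days: 150 − 31 = 119 left.
February 1943 has 28 days (1943 is not a leap year): 119 − 28 = 91 left.
March 1943 has 31 days: 91 − 31 = 60 left.
April 1943 has 30 days: 60 − 30 = 30 left.
30 days into May 1943 → May 30, 1943.
Advancing 600 days from May 30, 1943:
May has 31 days, so 31 − 30 = 1 day remains after May 30, 1943; 600 − 1 = 599 left.
June 1943 has 30 days: 599 − 30 = 569 left.
July 1943 has 31 days: 569 − 31 = 538 left.
August 1943 has 31 days: 538 − 31 = 507 left.
September 1943 has 30 days: 507 − 30 = 477 left.
October 1943 has 31 days: 477 − 31 = 446 left.
November 1943 has 30 days: 446 − 30 = 416 left.
December 1943 has 31 days: 416 − 31 = 385 left.
January 1944 has 31 days: 385 − 31 = 354 left.
February 1944 has 29 days (1944 is a leap year): 354 − 29 = 325 left.
March 1944 has 31 days: 325 − 31 = 294 left.
April 1944 has 30 days: 294 − 30 = 264 left.
May 1944 has 31 days: 264 − 31 = 233 left.
June 1944 has 30 days: 233 − 30 = 203 left.
July 1944 has 31 days: 203 − 31 = 172 left.
August 1944 has 31 days: 172 − 31 = 141 left.
September 1944 has 30 days: 141 − 30 = 111 left.
October 1944 has 31 days: 111 − 31 = 80 left.
November 1944 has 30 days: 80 − 30 = 50 left.
December 1944 has 31 days: 50 − 31 = 19 left.
19 days into January 1945 → January 19, 1945.

January 19, 1945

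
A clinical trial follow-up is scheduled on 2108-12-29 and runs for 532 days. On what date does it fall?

June 14, 2110

Advancing 532 days from December 29, 2108.
December has 31 days, so 31 − 29 = 2 days remain after December 29, 2108; 532 − 2 = 530 left.
January 2109 has 31 days: 530 − 31 = 499 left.
February 2109 has 28 days (2109 is not a leap year): 499 − 28 = 471 left.
March 2109 has 31 days: 471 − 31 = 440 left.
April 2109 has 30 days: 440 − 30 = 410 left.
May 2109 has 31 days: 410 − 31 = 379 left.
June 2109 has 30 days: 379 − 30 = 349 left.
July 2109 has 31 days: 349 − 31 = 318 left.
August 2109 has 31 days: 318 − 31 = 287 left.
September 2109 has 30 days: 287 − 30 = 257 left.
October 2109 has 31 days: 257 − 31 = 226 left.
November 2109 has 30 days: 226 − 30 = 196 left.
December 2109 has 31 days: 196 − 31 = 165 left.
January 2110 has 31 days: 165 − 31 = 134 left.
February 2110 has 28 days (2110 is not a leap year): 134 − 28 = 106 left.
March 2110 has 31 days: 106 − 31 = 75 left.
April 2110 has 30 days: 75 − 30 = 45 left.
May 2110 has 31 days: 45 − 31 = 14 left.
14 days into June 2110 → June 14, 2110.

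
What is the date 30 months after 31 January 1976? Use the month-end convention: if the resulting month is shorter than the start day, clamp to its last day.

July 31, 1978

Advancing 30 months from January 31, 1976.
month 1 + 30 = 31, which is month 7 of year 1978 → July 1978.
Day 31 is valid in July, giving July 31, 1978.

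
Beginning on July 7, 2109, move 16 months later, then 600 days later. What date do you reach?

Adding 16 months from July 7, 2109:
month 7 + 16 = 23, which is month 11 of year 2110 → November 2110.
Day 7 is valid in November, giving November 7, 2110.
Adding 600 days from November 7, 2110:
November has 30 days, so 30 − 7 = 23 days remain after November 7, 2110; 600 − 23 = 577 left.
December 2110 has 31 days: 577 − 31 = 546 left.
January 2111 has 31 days: 546 − 31 = 515 left.
February 2111 has 28 days (2111 is not a leap year): 515 − 28 = 487 left.
March 2111 has 31 days: 487 − 31 = 456 left.
April 2111 has 30 days: 456 − 30 = 426 left.
May 2111 has 31 days: 426 − 31 = 395 left.
June 2111 has 30 days: 395 − 30 = 365 left.
July 2111 has 31 days: 365 − 31 = 334 left.
August 2111 has 31 days: 334 − 31 = 303 left.
September 2111 has 30 days: 303 − 30 = 273 left.
October 2111 has 31 days: 273 − 31 = 242 left.
November 2111 has 30 days: 242 − 30 = 212 left.
December 2111 has 31 days: 212 − 31 = 181 left.
January 2112 has 31 days: 181 − 31 = 150 left.
February 2112 has 29 days (2112 is a leap year): 150 − 29 = 121 left.
March 2112 has 31 days: 121 − 31 = 90 left.
April 2112 has 30 days: 90 − 30 = 60 left.
May 2112 has 31 days: 60 − 31 = 29 left.
29 days into June 2112 → June 29, 2112.

June 29, 2112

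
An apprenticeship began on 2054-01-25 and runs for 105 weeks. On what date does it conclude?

Advancing 105 weeks = 735 days from January 25, 2054.
January has 31 days, so 31 − 25 = 6 days remain after January 25, 2054; 735 − 6 = 729 left.
February 2054 has 28 days (2054 is not a leap year): 729 − 28 = 701 left.
March 2054 has 31 days: 701 − 31 = 670 left.
April 2054 has 30 days: 670 − 30 = 640 left.
May 2054 has 31 days: 640 − 31 = 609 left.
June 2054 has 30 days: 609 − 30 = 579 left.
July 2054 has 31 days: 579 − 31 = 548 left.
August 2054 has 31 days: 548 − 31 = 517 left.
September 2054 has 30 days: 517 − 30 = 487 left.
October 2054 has 31 days: 487 − 31 = 456 left.
November 2054 has 30 days: 456 − 30 = 426 left.
December 2054 has 31 days: 426 − 31 = 395 left.
January 2055 has 31 days: 395 − 31 = 364 left.
February 2055 has 28 days (2055 is not a leap year): 364 − 28 = 336 left.
March 2055 has 31 days: 336 − 31 = 305 left.
April 2055 has 30 days: 305 − 30 = 275 left.
May 2055 has 31 days: 275 − 31 = 244 left.
June 2055 has 30 days: 244 − 30 = 214 left.
July 2055 has 31 days: 214 − 31 = 183 left.
August 2055 has 31 days: 183 − 31 = 152 left.
September 2055 has 30 days: 152 − 30 = 122 left.
October 2055 has 31 days: 122 − 31 = 91 left.
November 2055 has 30 days: 91 − 30 = 61 left.
December 2055 has 31 days: 61 − 31 = 30 left.
30 days into January 2056 → January 30, 2056.

January 30, 2056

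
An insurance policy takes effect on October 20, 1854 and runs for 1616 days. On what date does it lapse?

March 24, 1859

Counting forward 1616 days from October 20, 1854.
October has 31 days, so 31 − 20 = 11 days remain after October 20, 1854; 1616 − 11 = 1605 left.
November 1854 has 30 days: 1605 − 30 = 1575 left.
December 1854 has 31 days: 1575 − 31 = 1544 left.
January 1855 has 31 days: 1544 − 31 = 1513 left.
February 1855 has 28 days (1855 is not a leap year): 1513 − 28 = 1485 left.
March 1855 has 31 days: 1485 − 31 = 1454 left.
April 1855 has 30 days: 1454 − 30 = 1424 left.
May 1855 has 31 days: 1424 − 31 = 1393 left.
June 1855 has 30 days: 1393 − 30 = 1363 left.
July 1855 has 31 days: 1363 − 31 = 1332 left.
August 1855 has 31 days: 1332 − 31 = 1301 left.
September 1855 has 30 days: 1301 − 30 = 1271 left.
October 1855 has 31 days: 1271 − 31 = 1240 left.
November 1855 has 30 days: 1240 − 30 = 1210 left.
December 1855 has 31 days: 1210 − 31 = 1179 left.
January 1856 has 31 days: 1179 − 31 = 1148 left.
February 1856 has 29 days (1856 is a leap year): 1148 − 29 = 1119 left.
March 1856 has 31 days: 1119 − 31 = 1088 left.
April 1856 has 30 days: 1088 − 30 = 1058 left.
May 1856 has 31 days: 1058 − 31 = 1027 left.
June 1856 has 30 days: 1027 − 30 = 997 left.
July 1856 has 31 days: 997 − 31 = 966 left.
August 1856 has 31 days: 966 − 31 = 935 left.
September 1856 has 30 days: 935 − 30 = 905 left.
October 1856 has 31 days: 905 − 31 = 874 left.
November 1856 has 30 days: 874 − 30 = 844 left.
December 1856 has 31 days: 844 − 31 = 813 left.
January 1857 has 31 days: 813 − 31 = 782 left.
February 1857 has 28 days (1857 is not a leap year): 782 − 28 = 754 left.
March 1857 has 31 days: 754 − 31 = 723 left.
April 1857 has 30 days: 723 − 30 = 693 left.
May 1857 has 31 days: 693 − 31 = 662 left.
June 1857 has 30 days: 662 − 30 = 632 left.
July 1857 has 31 days: 632 − 31 = 601 left.
August 1857 has 31 days: 601 − 31 = 570 left.
September 1857 has 30 days: 570 − 30 = 540 left.
October 1857 has 31 days: 540 − 31 = 509 left.
November 1857 has 30 days: 509 − 30 = 479 left.
December 1857 has 31 days: 479 − 31 = 448 left.
January 1858 has 31 days: 448 − 31 = 417 left.
February 1858 has 28 days (1858 is not a leap year): 417 − 28 = 389 left.
March 1858 has 31 days: 389 − 31 = 358 left.
April 1858 has 30 days: 358 − 30 = 328 left.
May 1858 has 31 days: 328 − 31 = 297 left.
June 1858 has 30 days: 297 − 30 = 267 left.
July 1858 has 31 days: 267 − 31 = 236 left.
August 1858 has 31 days: 236 − 31 = 205 left.
September 1858 has 30 days: 205 − 30 = 175 left.
October 1858 has 31 days: 175 − 31 = 144 left.
November 1858 has 30 days: 144 − 30 = 114 left.
December 1858 has 31 days: 114 − 31 = 83 left.
January 1859 has 31 days: 83 − 31 = 52 left.
February 1859 has 28 days (1859 is not a leap year): 52 − 28 = 24 left.
24 days into March 1859 → March 24, 1859.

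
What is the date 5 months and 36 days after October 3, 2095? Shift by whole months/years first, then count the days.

Adding 5 months and 36 days from October 3, 2095: first the month/year part, then the days.
month 10 + 5 = 15, which is month 3 of year 2096 → March 2096.
Day 3 is valid in March, giving March 3, 2096.
Now add 36 days from March 3, 2096.
March has 31 days, so 31 − 3 = 28 days remain after March 3, 2096; 36 − 28 = 8 left.
8 days into April 2096 → April 8, 2096.

April 8, 2096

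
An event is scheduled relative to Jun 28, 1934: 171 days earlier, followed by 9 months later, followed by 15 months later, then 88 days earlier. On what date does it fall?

Going back 171 days from June 28, 1934:
Going back 28 days from June 28, 1934 reaches the end of the previous month; 171 − 28 = 143 left.
May 1934 has 31 days: 143 − 31 = 112 left.
April 1934 has 30 days: 112 − 30 = 82 left.
March 1934 has 31 days: 82 − 31 = 51 left.
February 1934 has 28 days (1934 is not a leap year): 51 − 28 = 23 left.
January 1934 has 31 days; 31 − 23 = 8 → January 8, 1934.
Advancing 9 months from January 8, 1934:
month 1 + 9 = 10 → October 1934.
Day 8 is valid in October, giving October 8, 1934.
Adding 15 months from October 8, 1934:
month 10 + 15 = 25, which is month 1 of year 1936 → January 1936.
Day 8 is valid in January, giving January 8, 1936.
Counting back 88 days from January 8, 1936:
Going back 8 days from January 8, 1936 reaches the end of the previous month; 88 − 8 = 80 left.
December 1935 has 31 days: 80 − 31 = 49 left.
November 1935 has 30 days: 49 − 30 = 19 left.
October 1935 has 31 days; 31 − 19 = 12 → October 12, 1935.

October 12, 1935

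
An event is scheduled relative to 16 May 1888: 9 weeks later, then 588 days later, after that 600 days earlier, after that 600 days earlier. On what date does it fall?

Counting forward 9 weeks (= 63 days) from May 16, 1888:
May has 31 days, so 31 − 16 = 15 days remain after May 16, 1888; 63 − 15 = 48 left.
June 1888 has 30 days: 48 − 30 = 18 left.
18 days into July 1888 → July 18, 1888.
Advancing 588 days from July 18, 1888:
July has 31 days, so 31 − 18 = 13 days remain after July 18, 1888; 588 − 13 = 575 left.
August 1888 has 31 days: 575 − 31 = 544 left.
September 1888 has 30 days: 544 − 30 = 514 left.
October 1888 has 31 days: 514 − 31 = 483 left.
November 1888 has 30 days: 483 − 30 = 453 left.
December 1888 has 31 days: 453 − 31 = 422 left.
January 1889 has 31 days: 422 − 31 = 391 left.
February 1889 has 28 days (1889 is not a leap year): 391 − 28 = 363 left.
March 1889 has 31 days: 363 − 31 = 332 left.
April 1889 has 30 days: 332 − 30 = 302 left.
May 1889 has 31 days: 302 − 31 = 271 left.
June 1889 has 30 days: 271 − 30 = 241 left.
July 1889 has 31 days: 241 − 31 = 210 left.
August 1889 has 31 days: 210 − 31 = 179 left.
September 1889 has 30 days: 179 − 30 = 149 left.
October 1889 has 31 days: 149 − 31 = 118 left.
November 1889 has 30 days: 118 − 30 = 88 left.
December 1889 has 31 days: 88 − 31 = 57 left.
January 1890 has 31 days: 57 − 31 = 26 left.
26 days into February 1890 → February 26, 1890.
Subtracting 600 days from February 26, 1890:
Going back 26 days from February 26, 1890 reaches the end of the previous month; 600 − 26 = 574 left.
January 1890 has 31 days: 574 − 31 = 543 left.
December 1889 has 31 days: 543 − 31 = 512 left.
November 1889 has 30 days: 512 − 30 = 482 left.
October 1889 has 31 days: 482 − 31 = 451 left.
September 1889 has 30 days: 451 − 30 = 421 left.
August 1889 has 31 days: 421 − 31 = 390 left.
July 1889 has 31 days: 390 − 31 = 359 left.
June 1889 has 30 days: 359 − 30 = 329 left.
May 1889 has 31 days: 329 − 31 = 298 left.
April 1889 has 30 days: 298 − 30 = 268 left.
March 1889 has 31 days: 268 − 31 = 237 left.
February 1889 has 28 days (1889 is not a leap year): 237 − 28 = 209 left.
January 1889 has 31 days: 209 − 31 = 178 left.
December 1888 has 31 days: 178 − 31 = 147 left.
November 1888 has 30 days: 147 − 30 = 117 left.
October 1888 has 31 days: 117 − 31 = 86 left.
September 1888 has 30 days: 86 − 30 = 56 left.
August 1888 has 31 days: 56 − 31 = 25 left.
July 1888 has 31 days; 31 − 25 = 6 → July 6, 1888.
Counting back 600 days from July 6, 1888:
Going back 6 days from July 6, 1888 reaches the end of the previous month; 600 − 6 = 594 left.
June 1888 has 30 days: 594 − 30 = 564 left.
May 1888 has 31 days: 564 − 31 = 533 left.
April 1888 has 30 days: 533 − 30 = 503 left.
March 1888 has 31 days: 503 − 31 = 472 left.
February 1888 has 29 days (1888 is a leap year): 472 − 29 = 443 left.
January 1888 has 31 days: 443 − 31 = 412 left.
December 1887 has 31 days: 412 − 31 = 381 left.
November 1887 has 30 days: 381 − 30 = 351 left.
October 1887 has 31 days: 351 − 31 = 320 left.
September 1887 has 30 days: 320 − 30 = 290 left.
August 1887 has 31 days: 290 − 31 = 259 left.
July 1887 has 31 days: 259 − 31 = 228 left.
June 1887 has 30 days: 228 − 30 = 198 left.
May 1887 has 31 days: 198 − 31 = 167 left.
April 1887 has 30 days: 167 − 30 = 137 left.
March 1887 has 31 days: 137 − 31 = 106 left.
February 1887 has 28 days (1887 is not a leap year): 106 − 28 = 78 left.
January 1887 has 31 days: 78 − 31 = 47 left.
December 1886 has 31 days: 47 − 31 = 16 left.
November 1886 has 30 days; 30 − 16 = 14 → November 14, 1886.

November 14, 1886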